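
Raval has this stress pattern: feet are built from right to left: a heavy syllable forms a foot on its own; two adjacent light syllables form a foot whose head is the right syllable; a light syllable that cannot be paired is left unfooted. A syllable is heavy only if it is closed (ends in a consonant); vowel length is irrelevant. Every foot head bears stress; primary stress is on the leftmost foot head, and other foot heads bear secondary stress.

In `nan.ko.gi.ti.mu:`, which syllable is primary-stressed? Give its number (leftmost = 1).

Weights: 1 nan H, 2 ko L, 3 gi L, 4 ti L, 5 mu: L.
Parse right to left (heavy = foot alone; LL = one foot; stranded L unfooted): (ˈnan) (ko.ˈgi) (ti.ˈmu:).
Foot heads: 1, 3, 5.
Primary stress on the leftmost head = syllable 1.
Primary stress: syllable 1 → ˈnan.ko.gi.ti.mu:.

1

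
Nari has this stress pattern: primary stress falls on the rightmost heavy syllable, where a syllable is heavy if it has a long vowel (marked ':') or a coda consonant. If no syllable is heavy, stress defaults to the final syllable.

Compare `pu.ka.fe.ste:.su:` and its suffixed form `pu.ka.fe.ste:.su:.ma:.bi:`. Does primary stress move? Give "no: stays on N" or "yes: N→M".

yes: 5→7

Base `pu.ka.fe.ste:.su:` (5 syllables):
  Weights: 1 pu L, 2 ka L, 3 fe L, 4 ste: H, 5 su: H.
  Heavy syllables in the domain: 4, 5. The rightmost is syllable 5 (su:).
  → primary stress on syllable 5.
Suffixed `pu.ka.fe.ste:.su:.ma:.bi:` (7 syllables):
  Weights: 1 pu L, 2 ka L, 3 fe L, 4 ste: H, 5 su: H, 6 ma: H, 7 bi: H.
  Heavy syllables in the domain: 4, 5, 6, 7. The rightmost is syllable 7 (bi:).
  → primary stress on syllable 7.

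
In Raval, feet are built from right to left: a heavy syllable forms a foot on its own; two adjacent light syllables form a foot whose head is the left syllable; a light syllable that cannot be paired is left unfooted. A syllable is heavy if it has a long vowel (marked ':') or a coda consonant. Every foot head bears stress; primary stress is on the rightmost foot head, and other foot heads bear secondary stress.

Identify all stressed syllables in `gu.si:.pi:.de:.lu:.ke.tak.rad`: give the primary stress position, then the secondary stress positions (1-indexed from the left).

primary 8, secondary 2, 3, 4, 5, 7

Weights: 1 gu L, 2 si: H, 3 pi: H, 4 de: H, 5 lu: H, 6 ke L, 7 tak H, 8 rad H.
Parse right to left (heavy = foot alone; LL = one foot; stranded L unfooted): gu (ˈsi:) (ˈpi:) (ˈde:) (ˈlu:) ke (ˈtak) (ˈrad).
Foot heads: 2, 3, 4, 5, 7, 8.
Primary stress on the rightmost head = syllable 8.
Secondary stress on 2, 3, 4, 5, 7: gu.ˌsi:.ˌpi:.ˌde:.ˌlu:.ke.ˌtak.ˈrad.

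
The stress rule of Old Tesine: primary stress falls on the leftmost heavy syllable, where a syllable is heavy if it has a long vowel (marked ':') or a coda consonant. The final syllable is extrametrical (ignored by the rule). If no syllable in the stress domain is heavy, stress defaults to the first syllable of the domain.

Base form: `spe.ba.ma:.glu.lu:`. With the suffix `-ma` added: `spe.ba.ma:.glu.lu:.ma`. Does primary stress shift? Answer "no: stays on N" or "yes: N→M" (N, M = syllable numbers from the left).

Base `spe.ba.ma:.glu.lu:` (5 syllables):
  The final syllable (5, lu:) is extrametrical; the stress domain is syllables 1–4.
  Weights: 1 spe L, 2 ba L, 3 ma: H, 4 glu L.
  Heavy syllables in the domain: 3. The leftmost is syllable 3 (ma:).
  → primary stress on syllable 3.
Suffixed `spe.ba.ma:.glu.lu:.ma` (6 syllables):
  The final syllable (6, ma) is extrametrical; the stress domain is syllables 1–5.
  Weights: 1 spe L, 2 ba L, 3 ma: H, 4 glu L, 5 lu: H.
  Heavy syllables in the domain: 3, 5. The leftmost is syllable 3 (ma:).
  → primary stress on syllable 3.

no: stays on 3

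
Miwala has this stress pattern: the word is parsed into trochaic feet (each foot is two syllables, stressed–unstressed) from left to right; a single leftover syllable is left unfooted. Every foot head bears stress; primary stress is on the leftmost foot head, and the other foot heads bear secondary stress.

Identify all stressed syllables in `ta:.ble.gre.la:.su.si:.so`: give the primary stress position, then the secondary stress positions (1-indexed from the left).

primary 1, secondary 3, 5

Parse left to right into trochaic (ˈσσ) feet: (ˈta:.ble) (ˈgre.la:) (ˈsu.si:) so. Syllable 7 is left unfooted.
Foot heads (stressed positions): 1, 3, 5.
End Rule Leftmost: primary stress on the leftmost head = syllable 1.
Secondary stress on 3, 5: ˈta:.ble.ˌgre.la:.ˌsu.si:.so.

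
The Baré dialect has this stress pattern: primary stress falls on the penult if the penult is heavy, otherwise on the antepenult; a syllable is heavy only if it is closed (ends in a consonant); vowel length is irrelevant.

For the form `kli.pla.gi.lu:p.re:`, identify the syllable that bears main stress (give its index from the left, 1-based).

Weights: 3 gi L, 4 lu:p H, 5 re: L.
The penult (syllable 4, lu:p) is heavy, so it takes stress.
Primary stress: syllable 4 → kli.pla.gi.ˈlu:p.re:.

4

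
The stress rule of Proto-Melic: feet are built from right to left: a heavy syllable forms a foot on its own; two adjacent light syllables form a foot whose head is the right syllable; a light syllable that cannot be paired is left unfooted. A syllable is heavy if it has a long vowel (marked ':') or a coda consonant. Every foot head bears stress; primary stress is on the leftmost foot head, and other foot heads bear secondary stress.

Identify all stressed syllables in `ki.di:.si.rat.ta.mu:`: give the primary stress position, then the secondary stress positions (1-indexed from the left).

primary 2, secondary 4, 6

Weights: 1 ki L, 2 di: H, 3 si L, 4 rat H, 5 ta L, 6 mu: H.
Parse right to left (heavy = foot alone; LL = one foot; stranded L unfooted): ki (ˈdi:) si (ˈrat) ta (ˈmu:).
Foot heads: 2, 4, 6.
Primary stress on the leftmost head = syllable 2.
Secondary stress on 4, 6: ki.ˈdi:.si.ˌrat.ta.ˌmu:.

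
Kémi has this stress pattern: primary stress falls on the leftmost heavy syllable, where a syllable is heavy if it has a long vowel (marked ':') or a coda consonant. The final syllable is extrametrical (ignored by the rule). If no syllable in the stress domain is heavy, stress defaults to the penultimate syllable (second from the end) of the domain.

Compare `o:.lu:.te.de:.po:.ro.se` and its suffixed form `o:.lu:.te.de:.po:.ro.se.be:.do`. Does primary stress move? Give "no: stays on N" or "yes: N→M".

Base `o:.lu:.te.de:.po:.ro.se` (7 syllables):
  The final syllable (7, se) is extrametrical; the stress domain is syllables 1–6.
  Weights: 1 o: H, 2 lu: H, 3 te L, 4 de: H, 5 po: H, 6 ro L.
  Heavy syllables in the domain: 1, 2, 4, 5. The leftmost is syllable 1 (o:).
  → primary stress on syllable 1.
Suffixed `o:.lu:.te.de:.po:.ro.se.be:.do` (9 syllables):
  The final syllable (9, do) is extrametrical; the stress domain is syllables 1–8.
  Weights: 1 o: H, 2 lu: H, 3 te L, 4 de: H, 5 po: H, 6 ro L, 7 se L, 8 be: H.
  Heavy syllables in the domain: 1, 2, 4, 5, 8. The leftmost is syllable 1 (o:).
  → primary stress on syllable 1.

no: stays on 1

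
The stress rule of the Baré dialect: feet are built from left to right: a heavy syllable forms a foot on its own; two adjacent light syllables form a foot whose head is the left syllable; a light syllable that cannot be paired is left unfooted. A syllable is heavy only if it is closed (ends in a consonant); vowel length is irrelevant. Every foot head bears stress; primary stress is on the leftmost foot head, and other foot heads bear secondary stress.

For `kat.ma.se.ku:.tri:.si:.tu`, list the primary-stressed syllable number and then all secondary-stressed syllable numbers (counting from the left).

primary 1, secondary 2, 4, 6

Weights: 1 kat H, 2 ma L, 3 se L, 4 ku: L, 5 tri: L, 6 si: L, 7 tu L.
Parse left to right (heavy = foot alone; LL = one foot; stranded L unfooted): (ˈkat) (ˈma.se) (ˈku:.tri:) (ˈsi:.tu).
Foot heads: 1, 2, 4, 6.
Primary stress on the leftmost head = syllable 1.
Secondary stress on 2, 4, 6: ˈkat.ˌma.se.ˌku:.tri:.ˌsi:.tu.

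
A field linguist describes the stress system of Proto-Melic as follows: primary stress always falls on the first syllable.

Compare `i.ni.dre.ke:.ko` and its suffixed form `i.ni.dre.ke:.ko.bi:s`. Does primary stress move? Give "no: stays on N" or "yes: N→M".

no: stays on 1

Base `i.ni.dre.ke:.ko` (5 syllables):
  The word has 5 syllables; the first syllable is syllable 1 (i).
  → primary stress on syllable 1.
Suffixed `i.ni.dre.ke:.ko.bi:s` (6 syllables):
  The word has 6 syllables; the first syllable is syllable 1 (i).
  → primary stress on syllable 1.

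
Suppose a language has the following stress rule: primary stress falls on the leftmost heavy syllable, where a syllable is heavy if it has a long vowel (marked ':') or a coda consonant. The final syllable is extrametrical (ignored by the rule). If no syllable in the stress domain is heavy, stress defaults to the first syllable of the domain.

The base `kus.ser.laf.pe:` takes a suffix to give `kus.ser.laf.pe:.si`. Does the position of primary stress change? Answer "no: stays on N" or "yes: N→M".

Base `kus.ser.laf.pe:` (4 syllables):
  The final syllable (4, pe:) is extrametrical; the stress domain is syllables 1–3.
  Weights: 1 kus H, 2 ser H, 3 laf H.
  Heavy syllables in the domain: 1, 2, 3. The leftmost is syllable 1 (kus).
  → primary stress on syllable 1.
Suffixed `kus.ser.laf.pe:.si` (5 syllables):
  The final syllable (5, si) is extrametrical; the stress domain is syllables 1–4.
  Weights: 1 kus H, 2 ser H, 3 laf H, 4 pe: H.
  Heavy syllables in the domain: 1, 2, 3, 4. The leftmost is syllable 1 (kus).
  → primary stress on syllable 1.

no: stays on 1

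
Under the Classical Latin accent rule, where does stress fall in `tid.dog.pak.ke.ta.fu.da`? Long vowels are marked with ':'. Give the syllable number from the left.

5

Classical Latin: stress the penult if heavy (long vowel or closed), else the antepenult.
Weights: 5 ta L, 6 fu L, 7 da L.
The penult (syllable 6, fu) is light, so stress falls on the antepenult (syllable 5, ta).
Stress on syllable 5: tid.dog.pak.ke.ˈta.fu.da.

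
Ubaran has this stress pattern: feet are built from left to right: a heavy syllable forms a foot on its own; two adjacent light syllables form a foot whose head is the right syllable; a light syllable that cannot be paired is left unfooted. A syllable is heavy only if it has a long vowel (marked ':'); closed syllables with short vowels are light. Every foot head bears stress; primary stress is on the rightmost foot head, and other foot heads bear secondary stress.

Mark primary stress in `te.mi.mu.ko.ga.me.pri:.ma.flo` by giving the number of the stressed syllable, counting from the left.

9

Weights: 1 te L, 2 mi L, 3 mu L, 4 ko L, 5 ga L, 6 me L, 7 pri: H, 8 ma L, 9 flo L.
Parse left to right (heavy = foot alone; LL = one foot; stranded L unfooted): (te.ˈmi) (mu.ˈko) (ga.ˈme) (ˈpri:) (ma.ˈflo).
Foot heads: 2, 4, 6, 7, 9.
Primary stress on the rightmost head = syllable 9.
Primary stress: syllable 9 → te.mi.mu.ko.ga.me.pri:.ma.ˈflo.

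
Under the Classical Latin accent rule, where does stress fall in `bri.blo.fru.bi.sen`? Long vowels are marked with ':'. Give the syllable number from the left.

3

Classical Latin: stress the penult if heavy (long vowel or closed), else the antepenult.
Weights: 3 fru L, 4 bi L, 5 sen H.
The penult (syllable 4, bi) is light, so stress falls on the antepenult (syllable 3, fru).
Stress on syllable 3: bri.blo.ˈfru.bi.sen.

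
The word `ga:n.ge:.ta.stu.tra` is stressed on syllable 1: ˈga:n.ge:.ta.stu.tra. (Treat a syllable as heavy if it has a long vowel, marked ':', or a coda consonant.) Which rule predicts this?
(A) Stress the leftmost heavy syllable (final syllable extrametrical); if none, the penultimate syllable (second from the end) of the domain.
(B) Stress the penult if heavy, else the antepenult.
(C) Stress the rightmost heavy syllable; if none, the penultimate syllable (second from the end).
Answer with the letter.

A

Rule A → syllable 1 ✓.
Rule B → syllable 3 (observed: 1).
Rule C → syllable 2 (observed: 1).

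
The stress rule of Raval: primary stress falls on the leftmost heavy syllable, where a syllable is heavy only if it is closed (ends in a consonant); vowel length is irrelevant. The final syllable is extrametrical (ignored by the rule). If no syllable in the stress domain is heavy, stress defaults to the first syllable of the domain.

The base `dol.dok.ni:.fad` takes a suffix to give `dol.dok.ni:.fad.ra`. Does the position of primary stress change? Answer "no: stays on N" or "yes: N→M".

Base `dol.dok.ni:.fad` (4 syllables):
  The final syllable (4, fad) is extrametrical; the stress domain is syllables 1–3.
  Weights: 1 dol H, 2 dok H, 3 ni: L.
  Heavy syllables in the domain: 1, 2. The leftmost is syllable 1 (dol).
  → primary stress on syllable 1.
Suffixed `dol.dok.ni:.fad.ra` (5 syllables):
  The final syllable (5, ra) is extrametrical; the stress domain is syllables 1–4.
  Weights: 1 dol H, 2 dok H, 3 ni: L, 4 fad H.
  Heavy syllables in the domain: 1, 2, 4. The leftmost is syllable 1 (dol).
  → primary stress on syllable 1.

no: stays on 1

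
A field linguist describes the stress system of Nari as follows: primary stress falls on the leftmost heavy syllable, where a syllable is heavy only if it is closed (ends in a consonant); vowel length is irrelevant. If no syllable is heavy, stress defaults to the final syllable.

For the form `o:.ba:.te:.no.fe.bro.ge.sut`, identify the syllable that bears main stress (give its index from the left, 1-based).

8

Weights: 1 o: L, 2 ba: L, 3 te: L, 4 no L, 5 fe L, 6 bro L, 7 ge L, 8 sut H.
Heavy syllables in the domain: 8. The leftmost is syllable 8 (sut).
Primary stress: syllable 8 → o:.ba:.te:.no.fe.bro.ge.ˈsut.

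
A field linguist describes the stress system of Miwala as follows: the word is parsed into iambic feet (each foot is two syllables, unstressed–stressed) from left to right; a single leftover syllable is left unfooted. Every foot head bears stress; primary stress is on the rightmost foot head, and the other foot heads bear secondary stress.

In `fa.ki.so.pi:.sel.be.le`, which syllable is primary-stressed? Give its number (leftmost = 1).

6

Parse left to right into iambic (σˈσ) feet: (fa.ˈki) (so.ˈpi:) (sel.ˈbe) le. Syllable 7 is left unfooted.
Foot heads (stressed positions): 2, 4, 6.
End Rule Rightmost: primary stress on the rightmost head = syllable 6.
Primary stress: syllable 6 → fa.ki.so.pi:.sel.ˈbe.le.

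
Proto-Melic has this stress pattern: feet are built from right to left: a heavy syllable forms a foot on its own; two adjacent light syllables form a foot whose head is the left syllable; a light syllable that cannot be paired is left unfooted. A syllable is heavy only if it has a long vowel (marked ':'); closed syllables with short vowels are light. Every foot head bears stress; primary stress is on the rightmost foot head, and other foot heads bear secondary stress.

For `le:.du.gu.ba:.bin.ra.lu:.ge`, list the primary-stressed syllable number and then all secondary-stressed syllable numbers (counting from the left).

Weights: 1 le: H, 2 du L, 3 gu L, 4 ba: H, 5 bin L, 6 ra L, 7 lu: H, 8 ge L.
Parse right to left (heavy = foot alone; LL = one foot; stranded L unfooted): (ˈle:) (ˈdu.gu) (ˈba:) (ˈbin.ra) (ˈlu:) ge.
Foot heads: 1, 2, 4, 5, 7.
Primary stress on the rightmost head = syllable 7.
Secondary stress on 1, 2, 4, 5: ˌle:.ˌdu.gu.ˌba:.ˌbin.ra.ˈlu:.ge.

primary 7, secondary 1, 2, 4, 5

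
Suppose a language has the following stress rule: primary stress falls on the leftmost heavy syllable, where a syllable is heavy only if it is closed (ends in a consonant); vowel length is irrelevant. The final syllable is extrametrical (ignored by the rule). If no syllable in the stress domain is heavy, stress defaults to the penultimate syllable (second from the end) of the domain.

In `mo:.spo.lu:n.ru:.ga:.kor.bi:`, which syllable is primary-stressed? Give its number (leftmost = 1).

The final syllable (7, bi:) is extrametrical; the stress domain is syllables 1–6.
Weights: 1 mo: L, 2 spo L, 3 lu:n H, 4 ru: L, 5 ga: L, 6 kor H.
Heavy syllables in the domain: 3, 6. The leftmost is syllable 3 (lu:n).
Primary stress: syllable 3 → mo:.spo.ˈlu:n.ru:.ga:.kor.bi:.

3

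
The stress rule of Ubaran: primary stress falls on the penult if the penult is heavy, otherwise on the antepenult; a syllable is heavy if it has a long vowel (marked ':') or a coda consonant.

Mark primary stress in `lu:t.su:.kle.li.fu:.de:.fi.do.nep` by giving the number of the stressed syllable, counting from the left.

Weights: 7 fi L, 8 do L, 9 nep H.
The penult (syllable 8, do) is light, so stress falls on the antepenult (syllable 7, fi).
Primary stress: syllable 7 → lu:t.su:.kle.li.fu:.de:.ˈfi.do.nep.

7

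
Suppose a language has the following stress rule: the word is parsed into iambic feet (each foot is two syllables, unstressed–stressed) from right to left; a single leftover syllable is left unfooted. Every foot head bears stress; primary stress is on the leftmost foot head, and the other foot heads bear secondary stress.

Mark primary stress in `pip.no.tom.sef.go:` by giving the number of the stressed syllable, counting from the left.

Parse right to left into iambic (σˈσ) feet: pip (no.ˈtom) (sef.ˈgo:). Syllable 1 is left unfooted.
Foot heads (stressed positions): 3, 5.
End Rule Leftmost: primary stress on the leftmost head = syllable 3.
Primary stress: syllable 3 → pip.no.ˈtom.sef.go:.

3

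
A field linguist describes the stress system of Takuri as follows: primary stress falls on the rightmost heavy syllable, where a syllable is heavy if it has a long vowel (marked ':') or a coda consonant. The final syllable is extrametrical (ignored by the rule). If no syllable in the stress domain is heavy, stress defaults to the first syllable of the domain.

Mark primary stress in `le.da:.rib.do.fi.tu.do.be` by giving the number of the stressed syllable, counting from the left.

The final syllable (8, be) is extrametrical; the stress domain is syllables 1–7.
Weights: 1 le L, 2 da: H, 3 rib H, 4 do L, 5 fi L, 6 tu L, 7 do L.
Heavy syllables in the domain: 2, 3. The rightmost is syllable 3 (rib).
Primary stress: syllable 3 → le.da:.ˈrib.do.fi.tu.do.be.

3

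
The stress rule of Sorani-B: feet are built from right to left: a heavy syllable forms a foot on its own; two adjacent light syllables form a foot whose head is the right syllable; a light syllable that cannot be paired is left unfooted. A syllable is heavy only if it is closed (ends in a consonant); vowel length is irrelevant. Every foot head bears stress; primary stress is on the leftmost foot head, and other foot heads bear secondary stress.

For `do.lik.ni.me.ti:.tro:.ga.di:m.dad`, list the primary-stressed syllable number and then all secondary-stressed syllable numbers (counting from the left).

Weights: 1 do L, 2 lik H, 3 ni L, 4 me L, 5 ti: L, 6 tro: L, 7 ga L, 8 di:m H, 9 dad H.
Parse right to left (heavy = foot alone; LL = one foot; stranded L unfooted): do (ˈlik) ni (me.ˈti:) (tro:.ˈga) (ˈdi:m) (ˈdad).
Foot heads: 2, 5, 7, 8, 9.
Primary stress on the leftmost head = syllable 2.
Secondary stress on 5, 7, 8, 9: do.ˈlik.ni.me.ˌti:.tro:.ˌga.ˌdi:m.ˌdad.

primary 2, secondary 5, 7, 8, 9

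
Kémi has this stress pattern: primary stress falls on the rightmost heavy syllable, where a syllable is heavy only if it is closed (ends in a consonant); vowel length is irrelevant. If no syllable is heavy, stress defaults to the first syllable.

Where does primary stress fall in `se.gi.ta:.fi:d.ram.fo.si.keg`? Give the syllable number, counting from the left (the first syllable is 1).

8

Weights: 1 se L, 2 gi L, 3 ta: L, 4 fi:d H, 5 ram H, 6 fo L, 7 si L, 8 keg H.
Heavy syllables in the domain: 4, 5, 8. The rightmost is syllable 8 (keg).
Primary stress: syllable 8 → se.gi.ta:.fi:d.ram.fo.si.ˈkeg.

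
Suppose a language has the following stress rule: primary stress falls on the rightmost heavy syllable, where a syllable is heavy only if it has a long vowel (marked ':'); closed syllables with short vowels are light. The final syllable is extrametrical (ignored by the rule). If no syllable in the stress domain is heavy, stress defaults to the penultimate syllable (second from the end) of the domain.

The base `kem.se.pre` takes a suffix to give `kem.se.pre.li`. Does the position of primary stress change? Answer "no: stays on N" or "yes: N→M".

Base `kem.se.pre` (3 syllables):
  The final syllable (3, pre) is extrametrical; the stress domain is syllables 1–2.
  Weights: 1 kem L, 2 se L.
  No heavy syllable in the domain; default to the penultimate syllable (second from the end) of the domain = syllable 1.
  → primary stress on syllable 1.
Suffixed `kem.se.pre.li` (4 syllables):
  The final syllable (4, li) is extrametrical; the stress domain is syllables 1–3.
  Weights: 1 kem L, 2 se L, 3 pre L.
  No heavy syllable in the domain; default to the penultimate syllable (second from the end) of the domain = syllable 2.
  → primary stress on syllable 2.

yes: 1→2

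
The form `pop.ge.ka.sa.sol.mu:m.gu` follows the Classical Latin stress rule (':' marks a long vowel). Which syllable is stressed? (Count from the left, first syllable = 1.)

Classical Latin: stress the penult if heavy (long vowel or closed), else the antepenult.
Weights: 5 sol H, 6 mu:m H, 7 gu L.
The penult (syllable 6, mu:m) is heavy, so it takes stress.
Stress on syllable 6: pop.ge.ka.sa.sol.ˈmu:m.gu.

6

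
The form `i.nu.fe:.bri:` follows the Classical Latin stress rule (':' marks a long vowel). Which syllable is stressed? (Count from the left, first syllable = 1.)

3

Classical Latin: stress the penult if heavy (long vowel or closed), else the antepenult.
Weights: 2 nu L, 3 fe: H, 4 bri: H.
The penult (syllable 3, fe:) is heavy, so it takes stress.
Stress on syllable 3: i.nu.ˈfe:.bri:.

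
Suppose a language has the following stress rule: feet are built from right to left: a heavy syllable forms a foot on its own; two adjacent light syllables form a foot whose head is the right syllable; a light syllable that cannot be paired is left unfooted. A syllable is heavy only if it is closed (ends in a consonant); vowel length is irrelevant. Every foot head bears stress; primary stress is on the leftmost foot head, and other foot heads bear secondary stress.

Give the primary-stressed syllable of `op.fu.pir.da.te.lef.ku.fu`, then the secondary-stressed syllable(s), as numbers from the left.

Weights: 1 op H, 2 fu L, 3 pir H, 4 da L, 5 te L, 6 lef H, 7 ku L, 8 fu L.
Parse right to left (heavy = foot alone; LL = one foot; stranded L unfooted): (ˈop) fu (ˈpir) (da.ˈte) (ˈlef) (ku.ˈfu).
Foot heads: 1, 3, 5, 6, 8.
Primary stress on the leftmost head = syllable 1.
Secondary stress on 3, 5, 6, 8: ˈop.fu.ˌpir.da.ˌte.ˌlef.ku.ˌfu.

primary 1, secondary 3, 5, 6, 8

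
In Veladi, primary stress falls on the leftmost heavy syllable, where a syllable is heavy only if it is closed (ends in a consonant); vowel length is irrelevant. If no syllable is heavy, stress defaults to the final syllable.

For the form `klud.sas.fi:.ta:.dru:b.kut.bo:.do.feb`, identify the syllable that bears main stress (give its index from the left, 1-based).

1

Weights: 1 klud H, 2 sas H, 3 fi: L, 4 ta: L, 5 dru:b H, 6 kut H, 7 bo: L, 8 do L, 9 feb H.
Heavy syllables in the domain: 1, 2, 5, 6, 9. The leftmost is syllable 1 (klud).
Primary stress: syllable 1 → ˈklud.sas.fi:.ta:.dru:b.kut.bo:.do.feb.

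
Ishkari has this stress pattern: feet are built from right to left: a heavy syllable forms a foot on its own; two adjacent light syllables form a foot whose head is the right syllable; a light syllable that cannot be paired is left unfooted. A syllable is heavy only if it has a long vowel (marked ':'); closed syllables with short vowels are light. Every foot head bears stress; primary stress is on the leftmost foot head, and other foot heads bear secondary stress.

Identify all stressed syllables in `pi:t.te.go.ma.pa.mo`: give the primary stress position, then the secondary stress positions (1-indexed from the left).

Weights: 1 pi:t H, 2 te L, 3 go L, 4 ma L, 5 pa L, 6 mo L.
Parse right to left (heavy = foot alone; LL = one foot; stranded L unfooted): (ˈpi:t) te (go.ˈma) (pa.ˈmo).
Foot heads: 1, 4, 6.
Primary stress on the leftmost head = syllable 1.
Secondary stress on 4, 6: ˈpi:t.te.go.ˌma.pa.ˌmo.

primary 1, secondary 4, 6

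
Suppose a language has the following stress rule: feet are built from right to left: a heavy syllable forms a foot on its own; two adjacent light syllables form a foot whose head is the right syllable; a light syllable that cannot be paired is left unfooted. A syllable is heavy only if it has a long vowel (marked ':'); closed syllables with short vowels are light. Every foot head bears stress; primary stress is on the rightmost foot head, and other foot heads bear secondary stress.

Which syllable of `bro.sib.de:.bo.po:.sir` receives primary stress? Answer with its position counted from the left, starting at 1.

5

Weights: 1 bro L, 2 sib L, 3 de: H, 4 bo L, 5 po: H, 6 sir L.
Parse right to left (heavy = foot alone; LL = one foot; stranded L unfooted): (bro.ˈsib) (ˈde:) bo (ˈpo:) sir.
Foot heads: 2, 3, 5.
Primary stress on the rightmost head = syllable 5.
Primary stress: syllable 5 → bro.sib.de:.bo.ˈpo:.sir.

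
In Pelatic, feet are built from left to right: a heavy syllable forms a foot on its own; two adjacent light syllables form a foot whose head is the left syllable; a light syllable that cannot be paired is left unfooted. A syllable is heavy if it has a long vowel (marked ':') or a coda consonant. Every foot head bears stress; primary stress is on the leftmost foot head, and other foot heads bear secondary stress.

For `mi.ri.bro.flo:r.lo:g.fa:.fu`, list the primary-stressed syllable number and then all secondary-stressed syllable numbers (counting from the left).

primary 1, secondary 4, 5, 6

Weights: 1 mi L, 2 ri L, 3 bro L, 4 flo:r H, 5 lo:g H, 6 fa: H, 7 fu L.
Parse left to right (heavy = foot alone; LL = one foot; stranded L unfooted): (ˈmi.ri) bro (ˈflo:r) (ˈlo:g) (ˈfa:) fu.
Foot heads: 1, 4, 5, 6.
Primary stress on the leftmost head = syllable 1.
Secondary stress on 4, 5, 6: ˈmi.ri.bro.ˌflo:r.ˌlo:g.ˌfa:.fu.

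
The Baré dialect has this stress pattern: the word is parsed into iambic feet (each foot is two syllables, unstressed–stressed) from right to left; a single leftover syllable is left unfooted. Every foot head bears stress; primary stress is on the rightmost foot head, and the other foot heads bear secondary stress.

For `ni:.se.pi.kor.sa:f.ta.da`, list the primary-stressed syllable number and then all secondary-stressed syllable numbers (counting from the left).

primary 7, secondary 3, 5

Parse right to left into iambic (σˈσ) feet: ni: (se.ˈpi) (kor.ˈsa:f) (ta.ˈda). Syllable 1 is left unfooted.
Foot heads (stressed positions): 3, 5, 7.
End Rule Rightmost: primary stress on the rightmost head = syllable 7.
Secondary stress on 3, 5: ni:.se.ˌpi.kor.ˌsa:f.ta.ˈda.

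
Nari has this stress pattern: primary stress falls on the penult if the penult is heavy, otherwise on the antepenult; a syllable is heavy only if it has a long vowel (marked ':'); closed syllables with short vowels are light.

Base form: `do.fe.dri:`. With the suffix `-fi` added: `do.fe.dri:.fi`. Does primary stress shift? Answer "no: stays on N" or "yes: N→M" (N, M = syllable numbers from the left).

yes: 1→3

Base `do.fe.dri:` (3 syllables):
  Weights: 1 do L, 2 fe L, 3 dri: H.
  The penult (syllable 2, fe) is light, so stress falls on the antepenult (syllable 1, do).
  → primary stress on syllable 1.
Suffixed `do.fe.dri:.fi` (4 syllables):
  Weights: 2 fe L, 3 dri: H, 4 fi L.
  The penult (syllable 3, dri:) is heavy, so it takes stress.
  → primary stress on syllable 3.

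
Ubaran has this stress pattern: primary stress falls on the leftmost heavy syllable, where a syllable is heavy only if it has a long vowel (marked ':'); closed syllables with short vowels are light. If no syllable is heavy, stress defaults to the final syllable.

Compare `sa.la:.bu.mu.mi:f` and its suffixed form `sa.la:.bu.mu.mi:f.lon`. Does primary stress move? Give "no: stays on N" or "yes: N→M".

no: stays on 2

Base `sa.la:.bu.mu.mi:f` (5 syllables):
  Weights: 1 sa L, 2 la: H, 3 bu L, 4 mu L, 5 mi:f H.
  Heavy syllables in the domain: 2, 5. The leftmost is syllable 2 (la:).
  → primary stress on syllable 2.
Suffixed `sa.la:.bu.mu.mi:f.lon` (6 syllables):
  Weights: 1 sa L, 2 la: H, 3 bu L, 4 mu L, 5 mi:f H, 6 lon L.
  Heavy syllables in the domain: 2, 5. The leftmost is syllable 2 (la:).
  → primary stress on syllable 2.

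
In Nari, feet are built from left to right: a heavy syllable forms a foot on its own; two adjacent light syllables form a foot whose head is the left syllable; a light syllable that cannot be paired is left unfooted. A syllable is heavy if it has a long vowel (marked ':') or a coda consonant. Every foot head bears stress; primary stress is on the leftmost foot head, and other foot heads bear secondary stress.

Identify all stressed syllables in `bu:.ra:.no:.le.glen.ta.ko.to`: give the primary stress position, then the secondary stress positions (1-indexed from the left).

primary 1, secondary 2, 3, 5, 6

Weights: 1 bu: H, 2 ra: H, 3 no: H, 4 le L, 5 glen H, 6 ta L, 7 ko L, 8 to L.
Parse left to right (heavy = foot alone; LL = one foot; stranded L unfooted): (ˈbu:) (ˈra:) (ˈno:) le (ˈglen) (ˈta.ko) to.
Foot heads: 1, 2, 3, 5, 6.
Primary stress on the leftmost head = syllable 1.
Secondary stress on 2, 3, 5, 6: ˈbu:.ˌra:.ˌno:.le.ˌglen.ˌta.ko.to.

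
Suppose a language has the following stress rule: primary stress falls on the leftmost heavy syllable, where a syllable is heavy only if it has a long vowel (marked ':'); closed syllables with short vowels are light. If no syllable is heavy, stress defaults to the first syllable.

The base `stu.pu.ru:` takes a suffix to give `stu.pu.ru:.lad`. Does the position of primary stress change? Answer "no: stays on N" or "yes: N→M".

no: stays on 3

Base `stu.pu.ru:` (3 syllables):
  Weights: 1 stu L, 2 pu L, 3 ru: H.
  Heavy syllables in the domain: 3. The leftmost is syllable 3 (ru:).
  → primary stress on syllable 3.
Suffixed `stu.pu.ru:.lad` (4 syllables):
  Weights: 1 stu L, 2 pu L, 3 ru: H, 4 lad L.
  Heavy syllables in the domain: 3. The leftmost is syllable 3 (ru:).
  → primary stress on syllable 3.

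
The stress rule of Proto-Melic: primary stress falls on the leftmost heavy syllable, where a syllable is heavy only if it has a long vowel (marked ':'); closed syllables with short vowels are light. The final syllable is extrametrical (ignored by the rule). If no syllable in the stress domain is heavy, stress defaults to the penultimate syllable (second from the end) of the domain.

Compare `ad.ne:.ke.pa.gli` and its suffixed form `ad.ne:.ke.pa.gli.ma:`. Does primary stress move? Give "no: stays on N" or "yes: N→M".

Base `ad.ne:.ke.pa.gli` (5 syllables):
  The final syllable (5, gli) is extrametrical; the stress domain is syllables 1–4.
  Weights: 1 ad L, 2 ne: H, 3 ke L, 4 pa L.
  Heavy syllables in the domain: 2. The leftmost is syllable 2 (ne:).
  → primary stress on syllable 2.
Suffixed `ad.ne:.ke.pa.gli.ma:` (6 syllables):
  The final syllable (6, ma:) is extrametrical; the stress domain is syllables 1–5.
  Weights: 1 ad L, 2 ne: H, 3 ke L, 4 pa L, 5 gli L.
  Heavy syllables in the domain: 2. The leftmost is syllable 2 (ne:).
  → primary stress on syllable 2.

no: stays on 2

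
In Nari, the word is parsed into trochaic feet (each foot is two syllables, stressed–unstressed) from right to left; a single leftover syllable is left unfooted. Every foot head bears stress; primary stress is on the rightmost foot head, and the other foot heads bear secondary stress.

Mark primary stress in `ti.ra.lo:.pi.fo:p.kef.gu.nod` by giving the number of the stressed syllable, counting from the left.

7

Parse right to left into trochaic (ˈσσ) feet: (ˈti.ra) (ˈlo:.pi) (ˈfo:p.kef) (ˈgu.nod).
Foot heads (stressed positions): 1, 3, 5, 7.
End Rule Rightmost: primary stress on the rightmost head = syllable 7.
Primary stress: syllable 7 → ti.ra.lo:.pi.fo:p.kef.ˈgu.nod.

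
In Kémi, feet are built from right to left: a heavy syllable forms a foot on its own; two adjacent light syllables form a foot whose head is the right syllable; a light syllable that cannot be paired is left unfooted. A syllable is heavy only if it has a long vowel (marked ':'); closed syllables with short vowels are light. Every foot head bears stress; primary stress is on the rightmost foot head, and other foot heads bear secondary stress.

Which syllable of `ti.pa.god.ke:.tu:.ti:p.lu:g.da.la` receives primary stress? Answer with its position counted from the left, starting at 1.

9

Weights: 1 ti L, 2 pa L, 3 god L, 4 ke: H, 5 tu: H, 6 ti:p H, 7 lu:g H, 8 da L, 9 la L.
Parse right to left (heavy = foot alone; LL = one foot; stranded L unfooted): ti (pa.ˈgod) (ˈke:) (ˈtu:) (ˈti:p) (ˈlu:g) (da.ˈla).
Foot heads: 3, 4, 5, 6, 7, 9.
Primary stress on the rightmost head = syllable 9.
Primary stress: syllable 9 → ti.pa.god.ke:.tu:.ti:p.lu:g.da.ˈla.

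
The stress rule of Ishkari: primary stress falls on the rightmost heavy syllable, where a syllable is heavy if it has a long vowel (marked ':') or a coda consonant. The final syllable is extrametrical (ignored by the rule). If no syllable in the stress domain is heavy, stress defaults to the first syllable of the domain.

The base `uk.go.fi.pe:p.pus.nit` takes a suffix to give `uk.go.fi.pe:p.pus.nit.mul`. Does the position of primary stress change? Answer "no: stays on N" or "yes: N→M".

yes: 5→6

Base `uk.go.fi.pe:p.pus.nit` (6 syllables):
  The final syllable (6, nit) is extrametrical; the stress domain is syllables 1–5.
  Weights: 1 uk H, 2 go L, 3 fi L, 4 pe:p H, 5 pus H.
  Heavy syllables in the domain: 1, 4, 5. The rightmost is syllable 5 (pus).
  → primary stress on syllable 5.
Suffixed `uk.go.fi.pe:p.pus.nit.mul` (7 syllables):
  The final syllable (7, mul) is extrametrical; the stress domain is syllables 1–6.
  Weights: 1 uk H, 2 go L, 3 fi L, 4 pe:p H, 5 pus H, 6 nit H.
  Heavy syllables in the domain: 1, 4, 5, 6. The rightmost is syllable 6 (nit).
  → primary stress on syllable 6.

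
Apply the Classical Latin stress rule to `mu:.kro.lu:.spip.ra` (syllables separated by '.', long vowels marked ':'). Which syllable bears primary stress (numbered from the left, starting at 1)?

4

Classical Latin: stress the penult if heavy (long vowel or closed), else the antepenult.
Weights: 3 lu: H, 4 spip H, 5 ra L.
The penult (syllable 4, spip) is heavy, so it takes stress.
Stress on syllable 4: mu:.kro.lu:.ˈspip.ra.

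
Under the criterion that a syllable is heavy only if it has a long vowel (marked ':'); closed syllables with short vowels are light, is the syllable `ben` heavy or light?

`ben`: short vowel, closed (coda /n/). Short vowel → light.

light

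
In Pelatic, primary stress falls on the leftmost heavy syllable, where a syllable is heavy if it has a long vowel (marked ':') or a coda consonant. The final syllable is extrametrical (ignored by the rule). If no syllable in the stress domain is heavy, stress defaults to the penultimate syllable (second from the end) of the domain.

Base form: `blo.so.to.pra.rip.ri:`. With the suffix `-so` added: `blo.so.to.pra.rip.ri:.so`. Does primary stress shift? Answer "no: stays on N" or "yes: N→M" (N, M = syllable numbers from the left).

Base `blo.so.to.pra.rip.ri:` (6 syllables):
  The final syllable (6, ri:) is extrametrical; the stress domain is syllables 1–5.
  Weights: 1 blo L, 2 so L, 3 to L, 4 pra L, 5 rip H.
  Heavy syllables in the domain: 5. The leftmost is syllable 5 (rip).
  → primary stress on syllable 5.
Suffixed `blo.so.to.pra.rip.ri:.so` (7 syllables):
  The final syllable (7, so) is extrametrical; the stress domain is syllables 1–6.
  Weights: 1 blo L, 2 so L, 3 to L, 4 pra L, 5 rip H, 6 ri: H.
  Heavy syllables in the domain: 5, 6. The leftmost is syllable 5 (rip).
  → primary stress on syllable 5.

no: stays on 5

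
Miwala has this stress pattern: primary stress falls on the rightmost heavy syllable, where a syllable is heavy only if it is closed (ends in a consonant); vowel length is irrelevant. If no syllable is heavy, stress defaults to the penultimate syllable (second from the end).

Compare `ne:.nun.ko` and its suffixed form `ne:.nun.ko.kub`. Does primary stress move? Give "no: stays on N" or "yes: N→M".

Base `ne:.nun.ko` (3 syllables):
  Weights: 1 ne: L, 2 nun H, 3 ko L.
  Heavy syllables in the domain: 2. The rightmost is syllable 2 (nun).
  → primary stress on syllable 2.
Suffixed `ne:.nun.ko.kub` (4 syllables):
  Weights: 1 ne: L, 2 nun H, 3 ko L, 4 kub H.
  Heavy syllables in the domain: 2, 4. The rightmost is syllable 4 (kub).
  → primary stress on syllable 4.

yes: 2→4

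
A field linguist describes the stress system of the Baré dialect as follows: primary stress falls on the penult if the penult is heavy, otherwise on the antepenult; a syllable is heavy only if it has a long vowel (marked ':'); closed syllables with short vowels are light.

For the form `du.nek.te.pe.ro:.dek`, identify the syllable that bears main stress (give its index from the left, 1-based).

Weights: 4 pe L, 5 ro: H, 6 dek L.
The penult (syllable 5, ro:) is heavy, so it takes stress.
Primary stress: syllable 5 → du.nek.te.pe.ˈro:.dek.

5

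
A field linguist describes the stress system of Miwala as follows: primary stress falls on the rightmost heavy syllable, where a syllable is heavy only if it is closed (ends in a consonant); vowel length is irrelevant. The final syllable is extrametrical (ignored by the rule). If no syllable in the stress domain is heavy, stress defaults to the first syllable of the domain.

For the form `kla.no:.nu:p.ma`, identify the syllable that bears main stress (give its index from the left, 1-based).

3

The final syllable (4, ma) is extrametrical; the stress domain is syllables 1–3.
Weights: 1 kla L, 2 no: L, 3 nu:p H.
Heavy syllables in the domain: 3. The rightmost is syllable 3 (nu:p).
Primary stress: syllable 3 → kla.no:.ˈnu:p.ma.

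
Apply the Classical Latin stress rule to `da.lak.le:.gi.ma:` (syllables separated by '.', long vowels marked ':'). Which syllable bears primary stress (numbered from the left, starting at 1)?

3

Classical Latin: stress the penult if heavy (long vowel or closed), else the antepenult.
Weights: 3 le: H, 4 gi L, 5 ma: H.
The penult (syllable 4, gi) is light, so stress falls on the antepenult (syllable 3, le:).
Stress on syllable 3: da.lak.ˈle:.gi.ma:.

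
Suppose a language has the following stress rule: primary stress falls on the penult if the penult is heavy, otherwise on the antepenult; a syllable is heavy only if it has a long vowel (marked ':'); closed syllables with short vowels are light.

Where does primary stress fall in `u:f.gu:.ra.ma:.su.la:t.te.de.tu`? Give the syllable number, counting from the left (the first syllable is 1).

Weights: 7 te L, 8 de L, 9 tu L.
The penult (syllable 8, de) is light, so stress falls on the antepenult (syllable 7, te).
Primary stress: syllable 7 → u:f.gu:.ra.ma:.su.la:t.ˈte.de.tu.

7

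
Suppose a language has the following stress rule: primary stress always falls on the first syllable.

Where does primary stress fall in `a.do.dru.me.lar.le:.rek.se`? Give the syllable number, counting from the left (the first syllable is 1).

1

The word has 8 syllables; the first syllable is syllable 1 (a).
Primary stress: syllable 1 → ˈa.do.dru.me.lar.le:.rek.se.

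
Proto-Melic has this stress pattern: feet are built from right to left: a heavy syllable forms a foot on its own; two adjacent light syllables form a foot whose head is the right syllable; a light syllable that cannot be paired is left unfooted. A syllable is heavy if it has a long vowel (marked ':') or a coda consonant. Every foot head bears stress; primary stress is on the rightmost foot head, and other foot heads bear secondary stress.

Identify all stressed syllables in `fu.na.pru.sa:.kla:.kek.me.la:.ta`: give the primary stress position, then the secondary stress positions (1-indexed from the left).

Weights: 1 fu L, 2 na L, 3 pru L, 4 sa: H, 5 kla: H, 6 kek H, 7 me L, 8 la: H, 9 ta L.
Parse right to left (heavy = foot alone; LL = one foot; stranded L unfooted): fu (na.ˈpru) (ˈsa:) (ˈkla:) (ˈkek) me (ˈla:) ta.
Foot heads: 3, 4, 5, 6, 8.
Primary stress on the rightmost head = syllable 8.
Secondary stress on 3, 4, 5, 6: fu.na.ˌpru.ˌsa:.ˌkla:.ˌkek.me.ˈla:.ta.

primary 8, secondary 3, 4, 5, 6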